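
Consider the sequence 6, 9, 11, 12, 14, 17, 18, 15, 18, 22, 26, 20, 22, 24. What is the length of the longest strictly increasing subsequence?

10

Let dp[i] be the length of the longest such subsequence ending at index i:
i:      1  2  3  4  5  6  7  8  9 10 11 12 13 14
a[i]:   6  9 11 12 14 17 18 15 18 22 26 20 22 24
dp:     1  2  3  4  5  6  7  6  7  8  9  8  9 10
Maximum dp value is 10.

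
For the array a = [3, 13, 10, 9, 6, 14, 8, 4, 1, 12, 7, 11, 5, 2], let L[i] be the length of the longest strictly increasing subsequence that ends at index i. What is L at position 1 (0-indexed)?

2

dp[i] = 1 + max{dp[j] : j<i, a[j]<a[i]} (or 1 if no such j):
i:      0  1  2  3  4  5  6  7  8  9 10 11 12 13
a[i]:   3 13 10  9  6 14  8  4  1 12  7 11  5  2
dp:     1  2  2  2  2  3  3  2  1  4  3  4  3  2
At index 1 the value is 2.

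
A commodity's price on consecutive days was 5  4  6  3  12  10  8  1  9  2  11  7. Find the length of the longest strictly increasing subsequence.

5

Track the smallest tail for each achievable length (strict):
5 → extends → [5]
4 → replaces 5 → [4]
6 → extends → [4, 6]
3 → replaces 4 → [3, 6]
12 → extends → [3, 6, 12]
10 → replaces 12 → [3, 6, 10]
8 → replaces 10 → [3, 6, 8]
1 → replaces 3 → [1, 6, 8]
9 → extends → [1, 6, 8, 9]
2 → replaces 6 → [1, 2, 8, 9]
11 → extends → [1, 2, 8, 9, 11]
7 → replaces 8 → [1, 2, 7, 9, 11]
Five tails, so the longest strictly increasing subsequence has length 5 (e.g. 5, 6, 8, 9, 11).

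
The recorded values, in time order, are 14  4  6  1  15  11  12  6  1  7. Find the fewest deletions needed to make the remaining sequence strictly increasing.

Fewest deletions = n − (longest strictly increasing subsequence).
i:      1  2  3  4  5  6  7  8  9 10
a[i]:  14  4  6  1 15 11 12  6  1  7
dp:     1  1  2  1  3  3  4  2  1  3
max dp = 4, so deletions = 10 − 4 = 6.

6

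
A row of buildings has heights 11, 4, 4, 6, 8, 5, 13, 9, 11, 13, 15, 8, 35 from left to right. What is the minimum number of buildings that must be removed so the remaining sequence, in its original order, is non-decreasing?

Fewest deletions = n − (longest non-decreasing subsequence).
Patience tails:
11 → extends → [11]
4 → replaces 11 → [4]
4 → extends → [4, 4]
6 → extends → [4, 4, 6]
8 → extends → [4, 4, 6, 8]
5 → replaces 6 → [4, 4, 5, 8]
13 → extends → [4, 4, 5, 8, 13]
9 → replaces 13 → [4, 4, 5, 8, 9]
11 → extends → [4, 4, 5, 8, 9, 11]
13 → extends → [4, 4, 5, 8, 9, 11, 13]
15 → extends → [4, 4, 5, 8, 9, 11, 13, 15]
8 → replaces 9 → [4, 4, 5, 8, 8, 11, 13, 15]
35 → extends → [4, 4, 5, 8, 8, 11, 13, 15, 35]
Longest non-decreasing subsequence has length 9, so deletions = 13 − 9 = 4.

4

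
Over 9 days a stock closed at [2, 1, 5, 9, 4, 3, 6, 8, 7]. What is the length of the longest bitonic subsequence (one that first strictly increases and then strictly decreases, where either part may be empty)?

5

inc[i] = longest strictly increasing subsequence ending at i; dec[i] = longest strictly decreasing subsequence starting at i:
i:     1 2 3 4 5 6 7 8 9
a[i]:  2 1 5 9 4 3 6 8 7
inc:   1 1 2 3 2 2 3 4 4
dec:   2 1 3 3 2 1 1 2 1
Best peak at i=4 (value 9): inc=3, dec=3, length 3+3−1 = 5.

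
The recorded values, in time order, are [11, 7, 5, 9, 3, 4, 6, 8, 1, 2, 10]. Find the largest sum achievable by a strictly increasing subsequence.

31

Let S[i] be the best sum of a strictly increasing subsequence ending at i:
i:      1  2  3  4  5  6  7  8  9 10 11
a[i]:  11  7  5  9  3  4  6  8  1  2 10
S:     11  7  5 16  3  7 13 21  1  3 31
Maximum is 31 (e.g. 3 + 4 + 6 + 8 + 10).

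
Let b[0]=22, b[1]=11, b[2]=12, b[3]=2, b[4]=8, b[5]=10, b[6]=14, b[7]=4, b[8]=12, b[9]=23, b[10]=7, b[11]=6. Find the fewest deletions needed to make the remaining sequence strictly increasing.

Fewest deletions = n − (longest strictly increasing subsequence).
Patience tails:
22 → extends → [22]
11 → replaces 22 → [11]
12 → extends → [11, 12]
2 → replaces 11 → [2, 12]
8 → replaces 12 → [2, 8]
10 → extends → [2, 8, 10]
14 → extends → [2, 8, 10, 14]
4 → replaces 8 → [2, 4, 10, 14]
12 → replaces 14 → [2, 4, 10, 12]
23 → extends → [2, 4, 10, 12, 23]
7 → replaces 10 → [2, 4, 7, 12, 23]
6 → replaces 7 → [2, 4, 6, 12, 23]
Longest strictly increasing subsequence has length 5, so deletions = 12 − 5 = 7.

7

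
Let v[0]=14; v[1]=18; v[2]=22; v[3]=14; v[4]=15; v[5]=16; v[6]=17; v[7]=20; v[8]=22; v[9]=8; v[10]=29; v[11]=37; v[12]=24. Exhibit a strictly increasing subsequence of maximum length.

Patience tails give the LIS length; then backtrack through the dp parents:
14 → extends → [14]
18 → extends → [14, 18]
22 → extends → [14, 18, 22]
14 → already a tail → [14, 18, 22]
15 → replaces 18 → [14, 15, 22]
16 → replaces 22 → [14, 15, 16]
17 → extends → [14, 15, 16, 17]
20 → extends → [14, 15, 16, 17, 20]
22 → extends → [14, 15, 16, 17, 20, 22]
8 → replaces 14 → [8, 15, 16, 17, 20, 22]
29 → extends → [8, 15, 16, 17, 20, 22, 29]
37 → extends → [8, 15, 16, 17, 20, 22, 29, 37]
24 → replaces 29 → [8, 15, 16, 17, 20, 22, 24, 37]
Length 8; one witness is 14, 15, 16, 17, 20, 22, 29, 37.

14, 15, 16, 17, 20, 22, 29, 37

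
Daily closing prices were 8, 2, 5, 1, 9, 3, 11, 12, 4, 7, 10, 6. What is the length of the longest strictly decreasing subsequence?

3

Negate each value so 'decreasing' becomes 'increasing', then run patience tails on the negated sequence:
-8 → extends → [-8]
-2 → extends → [-8, -2]
-5 → replaces -2 → [-8, -5]
-1 → extends → [-8, -5, -1]
-9 → replaces -8 → [-9, -5, -1]
-3 → replaces -1 → [-9, -5, -3]
-11 → replaces -9 → [-11, -5, -3]
-12 → replaces -11 → [-12, -5, -3]
-4 → replaces -3 → [-12, -5, -4]
-7 → replaces -5 → [-12, -7, -4]
-10 → replaces -7 → [-12, -10, -4]
-6 → replaces -4 → [-12, -10, -6]
Three tails, so the longest strictly decreasing subsequence of the original has length 3.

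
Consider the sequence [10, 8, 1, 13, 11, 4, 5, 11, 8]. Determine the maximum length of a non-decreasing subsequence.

Let dp[i] be the length of the longest such subsequence ending at index i:
i:      1  2  3  4  5  6  7  8  9
a[i]:  10  8  1 13 11  4  5 11  8
dp:     1  1  1  2  2  2  3  4  4
Maximum dp value is 4.

4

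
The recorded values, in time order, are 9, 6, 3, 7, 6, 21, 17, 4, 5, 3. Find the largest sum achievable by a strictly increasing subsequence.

34

Let S[i] be the best sum of a strictly increasing subsequence ending at i:
i:      1  2  3  4  5  6  7  8  9 10
a[i]:   9  6  3  7  6 21 17  4  5  3
S:      9  6  3 13  9 34 30  7 12  3
Maximum is 34 (e.g. 6 + 7 + 21).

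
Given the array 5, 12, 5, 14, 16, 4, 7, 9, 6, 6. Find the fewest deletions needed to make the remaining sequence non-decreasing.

6

Fewest deletions = n − (longest non-decreasing subsequence).
i:      1  2  3  4  5  6  7  8  9 10
a[i]:   5 12  5 14 16  4  7  9  6  6
dp:     1  2  2  3  4  1  3  4  3  4
max dp = 4, so deletions = 10 − 4 = 6.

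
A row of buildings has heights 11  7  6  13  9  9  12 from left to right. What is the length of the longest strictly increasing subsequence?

3

Let dp[i] be the length of the longest such subsequence ending at index i:
i:      1  2  3  4  5  6  7
a[i]:  11  7  6 13  9  9 12
dp:     1  1  1  2  2  2  3
Maximum dp value is 3.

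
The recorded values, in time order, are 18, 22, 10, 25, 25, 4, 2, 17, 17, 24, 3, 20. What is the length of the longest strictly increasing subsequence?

Track the smallest tail for each achievable length (strict):
18 → extends → [18]
22 → extends → [18, 22]
10 → replaces 18 → [10, 22]
25 → extends → [10, 22, 25]
25 → already a tail → [10, 22, 25]
4 → replaces 10 → [4, 22, 25]
2 → replaces 4 → [2, 22, 25]
17 → replaces 22 → [2, 17, 25]
17 → already a tail → [2, 17, 25]
24 → replaces 25 → [2, 17, 24]
3 → replaces 17 → [2, 3, 24]
20 → replaces 24 → [2, 3, 20]
Three tails, so the longest strictly increasing subsequence has length 3 (e.g. 18, 22, 25).

3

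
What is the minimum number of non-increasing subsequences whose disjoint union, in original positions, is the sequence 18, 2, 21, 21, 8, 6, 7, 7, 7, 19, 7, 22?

Place each on the leftmost legal pile:
18 → new pile 1 (tops now [18])
2 → pile 1 (tops now [2])
21 → new pile 2 (tops now [2, 21])
21 → pile 2 (tops now [2, 21])
8 → pile 2 (tops now [2, 8])
6 → pile 2 (tops now [2, 6])
7 → new pile 3 (tops now [2, 6, 7])
7 → pile 3 (tops now [2, 6, 7])
7 → pile 3 (tops now [2, 6, 7])
19 → new pile 4 (tops now [2, 6, 7, 19])
7 → pile 3 (tops now [2, 6, 7, 19])
22 → new pile 5 (tops now [2, 6, 7, 19, 22])
Five piles.

5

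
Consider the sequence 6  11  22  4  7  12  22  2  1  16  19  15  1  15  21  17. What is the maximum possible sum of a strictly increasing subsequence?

Let S[i] be the best sum of a strictly increasing subsequence ending at i:
i:      1  2  3  4  5  6  7  8  9 10 11 12 13 14 15 16
a[i]:   6 11 22  4  7 12 22  2  1 16 19 15  1 15 21 17
S:      6 17 39  4 13 29 51  2  1 45 64 44  1 44 85 62
Maximum is 85 (e.g. 6 + 11 + 12 + 16 + 19 + 21).

85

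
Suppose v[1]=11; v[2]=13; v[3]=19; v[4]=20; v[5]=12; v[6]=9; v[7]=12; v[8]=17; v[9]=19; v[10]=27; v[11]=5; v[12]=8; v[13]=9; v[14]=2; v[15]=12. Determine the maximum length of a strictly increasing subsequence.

5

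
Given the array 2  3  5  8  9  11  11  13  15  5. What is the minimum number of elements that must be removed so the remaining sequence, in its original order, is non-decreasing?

Fewest deletions = n − (longest non-decreasing subsequence).
Patience tails:
2 → extends → [2]
3 → extends → [2, 3]
5 → extends → [2, 3, 5]
8 → extends → [2, 3, 5, 8]
9 → extends → [2, 3, 5, 8, 9]
11 → extends → [2, 3, 5, 8, 9, 11]
11 → extends → [2, 3, 5, 8, 9, 11, 11]
13 → extends → [2, 3, 5, 8, 9, 11, 11, 13]
15 → extends → [2, 3, 5, 8, 9, 11, 11, 13, 15]
5 → replaces 8 → [2, 3, 5, 5, 9, 11, 11, 13, 15]
Longest non-decreasing subsequence has length 9, so deletions = 10 − 9 = 1.

1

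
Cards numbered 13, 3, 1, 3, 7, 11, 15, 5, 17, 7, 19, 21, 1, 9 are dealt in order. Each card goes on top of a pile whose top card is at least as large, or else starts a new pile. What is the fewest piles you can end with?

Place each on the leftmost legal pile:
13 → new pile 1 (tops now [13])
3 → pile 1 (tops now [3])
1 → pile 1 (tops now [1])
3 → new pile 2 (tops now [1, 3])
7 → new pile 3 (tops now [1, 3, 7])
11 → new pile 4 (tops now [1, 3, 7, 11])
15 → new pile 5 (tops now [1, 3, 7, 11, 15])
5 → pile 3 (tops now [1, 3, 5, 11, 15])
17 → new pile 6 (tops now [1, 3, 5, 11, 15, 17])
7 → pile 4 (tops now [1, 3, 5, 7, 15, 17])
19 → new pile 7 (tops now [1, 3, 5, 7, 15, 17, 19])
21 → new pile 8 (tops now [1, 3, 5, 7, 15, 17, 19, 21])
1 → pile 1 (tops now [1, 3, 5, 7, 15, 17, 19, 21])
9 → pile 5 (tops now [1, 3, 5, 7, 9, 17, 19, 21])
Eight piles.

8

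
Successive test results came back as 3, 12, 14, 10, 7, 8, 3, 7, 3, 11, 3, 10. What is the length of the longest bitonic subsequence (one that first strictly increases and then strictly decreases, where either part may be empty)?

inc[i] = longest strictly increasing subsequence ending at i; dec[i] = longest strictly decreasing subsequence starting at i:
i:      1  2  3  4  5  6  7  8  9 10 11 12
a[i]:   3 12 14 10  7  8  3  7  3 11  3 10
inc:    1  2  3  2  2  3  1  2  1  4  1  4
dec:    1  5  5  4  2  3  1  2  1  2  1  1
Best peak at i=3 (value 14): inc=3, dec=5, length 3+5−1 = 7.

7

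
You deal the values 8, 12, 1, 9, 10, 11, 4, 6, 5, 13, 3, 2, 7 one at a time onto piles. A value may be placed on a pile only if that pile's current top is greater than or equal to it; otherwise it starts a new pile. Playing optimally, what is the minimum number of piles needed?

5

Place each on the leftmost legal pile:
8 → new pile 1 (tops now [8])
12 → new pile 2 (tops now [8, 12])
1 → pile 1 (tops now [1, 12])
9 → pile 2 (tops now [1, 9])
10 → new pile 3 (tops now [1, 9, 10])
11 → new pile 4 (tops now [1, 9, 10, 11])
4 → pile 2 (tops now [1, 4, 10, 11])
6 → pile 3 (tops now [1, 4, 6, 11])
5 → pile 3 (tops now [1, 4, 5, 11])
13 → new pile 5 (tops now [1, 4, 5, 11, 13])
3 → pile 2 (tops now [1, 3, 5, 11, 13])
2 → pile 2 (tops now [1, 2, 5, 11, 13])
7 → pile 4 (tops now [1, 2, 5, 7, 13])
Five piles.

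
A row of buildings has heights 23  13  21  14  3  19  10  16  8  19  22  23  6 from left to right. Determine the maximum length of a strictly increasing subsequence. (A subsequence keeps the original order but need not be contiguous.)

6

Track the smallest tail for each achievable length (strict):
23 → extends → [23]
13 → replaces 23 → [13]
21 → extends → [13, 21]
14 → replaces 21 → [13, 14]
3 → replaces 13 → [3, 14]
19 → extends → [3, 14, 19]
10 → replaces 14 → [3, 10, 19]
16 → replaces 19 → [3, 10, 16]
8 → replaces 10 → [3, 8, 16]
19 → extends → [3, 8, 16, 19]
22 → extends → [3, 8, 16, 19, 22]
23 → extends → [3, 8, 16, 19, 22, 23]
6 → replaces 8 → [3, 6, 16, 19, 22, 23]
Six tails, so the longest strictly increasing subsequence has length 6 (e.g. 13, 14, 16, 19, 22, 23).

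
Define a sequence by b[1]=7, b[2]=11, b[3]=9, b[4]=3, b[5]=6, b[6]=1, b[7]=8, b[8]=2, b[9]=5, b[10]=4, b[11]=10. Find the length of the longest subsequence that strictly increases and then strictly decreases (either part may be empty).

inc[i] = longest strictly increasing subsequence ending at i; dec[i] = longest strictly decreasing subsequence starting at i:
i:      1  2  3  4  5  6  7  8  9 10 11
b[i]:   7 11  9  3  6  1  8  2  5  4 10
inc:    1  2  2  1  2  1  3  2  3  3  4
dec:    4  5  4  2  3  1  3  1  2  1  1
Best peak at i=2 (value 11): inc=2, dec=5, length 2+5−1 = 6.

6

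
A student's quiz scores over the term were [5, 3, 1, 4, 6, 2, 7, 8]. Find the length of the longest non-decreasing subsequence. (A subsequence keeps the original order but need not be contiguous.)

Track the smallest tail for each achievable length (allowing ties):
5 → extends → [5]
3 → replaces 5 → [3]
1 → replaces 3 → [1]
4 → extends → [1, 4]
6 → extends → [1, 4, 6]
2 → replaces 4 → [1, 2, 6]
7 → extends → [1, 2, 6, 7]
8 → extends → [1, 2, 6, 7, 8]
Five tails, so the longest non-decreasing subsequence has length 5 (e.g. 3, 4, 6, 7, 8).

5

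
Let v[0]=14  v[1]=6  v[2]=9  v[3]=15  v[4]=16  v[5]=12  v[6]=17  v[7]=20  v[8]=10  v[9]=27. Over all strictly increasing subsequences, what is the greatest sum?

110

Let S[i] be the best sum of a strictly increasing subsequence ending at i:
i:       0   1   2   3   4   5   6   7   8   9
v[i]:   14   6   9  15  16  12  17  20  10  27
S:      14   6  15  30  46  27  63  83  25 110
Maximum is 110 (e.g. 6 + 9 + 15 + 16 + 17 + 20 + 27).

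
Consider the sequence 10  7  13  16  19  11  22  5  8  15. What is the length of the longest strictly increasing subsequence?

Let dp[i] be the length of the longest such subsequence ending at index i:
i:      1  2  3  4  5  6  7  8  9 10
a[i]:  10  7 13 16 19 11 22  5  8 15
dp:     1  1  2  3  4  2  5  1  2  3
Maximum dp value is 5.

5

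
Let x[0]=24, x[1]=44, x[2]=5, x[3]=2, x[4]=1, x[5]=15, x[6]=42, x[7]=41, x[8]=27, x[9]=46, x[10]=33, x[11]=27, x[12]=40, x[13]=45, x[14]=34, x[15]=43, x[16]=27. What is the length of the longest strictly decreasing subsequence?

Negate each value so 'decreasing' becomes 'increasing', then run patience tails on the negated sequence:
-24 → extends → [-24]
-44 → replaces -24 → [-44]
-5 → extends → [-44, -5]
-2 → extends → [-44, -5, -2]
-1 → extends → [-44, -5, -2, -1]
-15 → replaces -5 → [-44, -15, -2, -1]
-42 → replaces -15 → [-44, -42, -2, -1]
-41 → replaces -2 → [-44, -42, -41, -1]
-27 → replaces -1 → [-44, -42, -41, -27]
-46 → replaces -44 → [-46, -42, -41, -27]
-33 → replaces -27 → [-46, -42, -41, -33]
-27 → extends → [-46, -42, -41, -33, -27]
-40 → replaces -33 → [-46, -42, -41, -40, -27]
-45 → replaces -42 → [-46, -45, -41, -40, -27]
-34 → replaces -27 → [-46, -45, -41, -40, -34]
-43 → replaces -41 → [-46, -45, -43, -40, -34]
-27 → extends → [-46, -45, -43, -40, -34, -27]
Six tails, so the longest strictly decreasing subsequence of the original has length 6.

6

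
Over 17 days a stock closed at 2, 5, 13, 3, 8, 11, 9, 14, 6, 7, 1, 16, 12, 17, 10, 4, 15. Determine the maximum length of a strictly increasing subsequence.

Track the smallest tail for each achievable length (strict):
2 → extends → [2]
5 → extends → [2, 5]
13 → extends → [2, 5, 13]
3 → replaces 5 → [2, 3, 13]
8 → replaces 13 → [2, 3, 8]
11 → extends → [2, 3, 8, 11]
9 → replaces 11 → [2, 3, 8, 9]
14 → extends → [2, 3, 8, 9, 14]
6 → replaces 8 → [2, 3, 6, 9, 14]
7 → replaces 9 → [2, 3, 6, 7, 14]
1 → replaces 2 → [1, 3, 6, 7, 14]
16 → extends → [1, 3, 6, 7, 14, 16]
12 → replaces 14 → [1, 3, 6, 7, 12, 16]
17 → extends → [1, 3, 6, 7, 12, 16, 17]
10 → replaces 12 → [1, 3, 6, 7, 10, 16, 17]
4 → replaces 6 → [1, 3, 4, 7, 10, 16, 17]
15 → replaces 16 → [1, 3, 4, 7, 10, 15, 17]
Seven tails, so the longest strictly increasing subsequence has length 7 (e.g. 2, 5, 8, 11, 14, 16, 17).

7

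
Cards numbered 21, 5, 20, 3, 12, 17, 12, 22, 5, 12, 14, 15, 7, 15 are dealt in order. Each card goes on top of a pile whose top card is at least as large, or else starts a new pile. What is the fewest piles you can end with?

5

Place each on the leftmost legal pile:
21 → new pile 1 (tops now [21])
5 → pile 1 (tops now [5])
20 → new pile 2 (tops now [5, 20])
3 → pile 1 (tops now [3, 20])
12 → pile 2 (tops now [3, 12])
17 → new pile 3 (tops now [3, 12, 17])
12 → pile 2 (tops now [3, 12, 17])
22 → new pile 4 (tops now [3, 12, 17, 22])
5 → pile 2 (tops now [3, 5, 17, 22])
12 → pile 3 (tops now [3, 5, 12, 22])
14 → pile 4 (tops now [3, 5, 12, 14])
15 → new pile 5 (tops now [3, 5, 12, 14, 15])
7 → pile 3 (tops now [3, 5, 7, 14, 15])
15 → pile 5 (tops now [3, 5, 7, 14, 15])
Five piles.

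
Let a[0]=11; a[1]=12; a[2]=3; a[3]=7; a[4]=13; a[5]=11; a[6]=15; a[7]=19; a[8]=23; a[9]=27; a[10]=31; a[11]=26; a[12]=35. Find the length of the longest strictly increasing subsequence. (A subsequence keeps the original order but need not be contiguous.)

9

Let dp[i] be the length of the longest such subsequence ending at index i:
i:      0  1  2  3  4  5  6  7  8  9 10 11 12
a[i]:  11 12  3  7 13 11 15 19 23 27 31 26 35
dp:     1  2  1  2  3  3  4  5  6  7  8  7  9
Maximum dp value is 9.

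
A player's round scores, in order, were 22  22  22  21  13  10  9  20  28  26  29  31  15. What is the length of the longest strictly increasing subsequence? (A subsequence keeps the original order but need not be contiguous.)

Let dp[i] be the length of the longest such subsequence ending at index i:
i:      1  2  3  4  5  6  7  8  9 10 11 12 13
a[i]:  22 22 22 21 13 10  9 20 28 26 29 31 15
dp:     1  1  1  1  1  1  1  2  3  3  4  5  2
Maximum dp value is 5.

5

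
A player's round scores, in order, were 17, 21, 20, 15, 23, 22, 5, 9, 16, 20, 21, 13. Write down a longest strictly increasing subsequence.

5, 9, 16, 20, 21

Patience tails give the LIS length; then backtrack through the dp parents:
17 → extends → [17]
21 → extends → [17, 21]
20 → replaces 21 → [17, 20]
15 → replaces 17 → [15, 20]
23 → extends → [15, 20, 23]
22 → replaces 23 → [15, 20, 22]
5 → replaces 15 → [5, 20, 22]
9 → replaces 20 → [5, 9, 22]
16 → replaces 22 → [5, 9, 16]
20 → extends → [5, 9, 16, 20]
21 → extends → [5, 9, 16, 20, 21]
13 → replaces 16 → [5, 9, 13, 20, 21]
Length 5; one witness is 5, 9, 16, 20, 21.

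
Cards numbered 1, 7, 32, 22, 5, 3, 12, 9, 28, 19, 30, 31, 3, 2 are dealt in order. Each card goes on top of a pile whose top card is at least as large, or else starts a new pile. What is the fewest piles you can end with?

6

Place each on the leftmost legal pile:
1 → new pile 1 (tops now [1])
7 → new pile 2 (tops now [1, 7])
32 → new pile 3 (tops now [1, 7, 32])
22 → pile 3 (tops now [1, 7, 22])
5 → pile 2 (tops now [1, 5, 22])
3 → pile 2 (tops now [1, 3, 22])
12 → pile 3 (tops now [1, 3, 12])
9 → pile 3 (tops now [1, 3, 9])
28 → new pile 4 (tops now [1, 3, 9, 28])
19 → pile 4 (tops now [1, 3, 9, 19])
30 → new pile 5 (tops now [1, 3, 9, 19, 30])
31 → new pile 6 (tops now [1, 3, 9, 19, 30, 31])
3 → pile 2 (tops now [1, 3, 9, 19, 30, 31])
2 → pile 2 (tops now [1, 2, 9, 19, 30, 31])
Six piles.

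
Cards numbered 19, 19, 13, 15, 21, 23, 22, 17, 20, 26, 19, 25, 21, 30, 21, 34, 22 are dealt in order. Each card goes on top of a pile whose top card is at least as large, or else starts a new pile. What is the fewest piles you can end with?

7

Place each on the leftmost legal pile:
19 → new pile 1 (tops now [19])
19 → pile 1 (tops now [19])
13 → pile 1 (tops now [13])
15 → new pile 2 (tops now [13, 15])
21 → new pile 3 (tops now [13, 15, 21])
23 → new pile 4 (tops now [13, 15, 21, 23])
22 → pile 4 (tops now [13, 15, 21, 22])
17 → pile 3 (tops now [13, 15, 17, 22])
20 → pile 4 (tops now [13, 15, 17, 20])
26 → new pile 5 (tops now [13, 15, 17, 20, 26])
19 → pile 4 (tops now [13, 15, 17, 19, 26])
25 → pile 5 (tops now [13, 15, 17, 19, 25])
21 → pile 5 (tops now [13, 15, 17, 19, 21])
30 → new pile 6 (tops now [13, 15, 17, 19, 21, 30])
21 → pile 5 (tops now [13, 15, 17, 19, 21, 30])
34 → new pile 7 (tops now [13, 15, 17, 19, 21, 30, 34])
22 → pile 6 (tops now [13, 15, 17, 19, 21, 22, 34])
Seven piles.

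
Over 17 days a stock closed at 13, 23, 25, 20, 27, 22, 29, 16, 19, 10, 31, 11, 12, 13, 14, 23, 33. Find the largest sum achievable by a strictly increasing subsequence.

181

Let S[i] be the best sum of a strictly increasing subsequence ending at i:
i:       1   2   3   4   5   6   7   8   9  10  11  12  13  14  15  16  17
a[i]:   13  23  25  20  27  22  29  16  19  10  31  11  12  13  14  23  33
S:      13  36  61  33  88  55 117  29  48  10 148  21  33  46  60  83 181
Maximum is 181 (e.g. 13 + 23 + 25 + 27 + 29 + 31 + 33).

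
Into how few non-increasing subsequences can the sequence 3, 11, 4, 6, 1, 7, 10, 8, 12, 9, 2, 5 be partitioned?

6

Place each on the leftmost legal pile:
3 → new pile 1 (tops now [3])
11 → new pile 2 (tops now [3, 11])
4 → pile 2 (tops now [3, 4])
6 → new pile 3 (tops now [3, 4, 6])
1 → pile 1 (tops now [1, 4, 6])
7 → new pile 4 (tops now [1, 4, 6, 7])
10 → new pile 5 (tops now [1, 4, 6, 7, 10])
8 → pile 5 (tops now [1, 4, 6, 7, 8])
12 → new pile 6 (tops now [1, 4, 6, 7, 8, 12])
9 → pile 6 (tops now [1, 4, 6, 7, 8, 9])
2 → pile 2 (tops now [1, 2, 6, 7, 8, 9])
5 → pile 3 (tops now [1, 2, 5, 7, 8, 9])
Six piles.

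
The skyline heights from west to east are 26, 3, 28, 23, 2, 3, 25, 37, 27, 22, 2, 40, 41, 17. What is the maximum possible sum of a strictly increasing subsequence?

172

Let S[i] be the best sum of a strictly increasing subsequence ending at i:
i:       1   2   3   4   5   6   7   8   9  10  11  12  13  14
a[i]:   26   3  28  23   2   3  25  37  27  22   2  40  41  17
S:      26   3  54  26   2   5  51  91  78  27   2 131 172  22
Maximum is 172 (e.g. 26 + 28 + 37 + 40 + 41).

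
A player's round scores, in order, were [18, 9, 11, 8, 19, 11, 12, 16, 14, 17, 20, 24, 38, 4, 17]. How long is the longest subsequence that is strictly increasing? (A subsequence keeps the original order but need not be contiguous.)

8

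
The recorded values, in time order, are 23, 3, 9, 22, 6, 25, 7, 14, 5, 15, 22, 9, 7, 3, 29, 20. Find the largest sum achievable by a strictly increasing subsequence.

Let S[i] be the best sum of a strictly increasing subsequence ending at i:
i:      1  2  3  4  5  6  7  8  9 10 11 12 13 14 15 16
a[i]:  23  3  9 22  6 25  7 14  5 15 22  9  7  3 29 20
S:     23  3 12 34  9 59 16 30  8 45 67 25 16  3 96 65
Maximum is 96 (e.g. 3 + 6 + 7 + 14 + 15 + 22 + 29).

96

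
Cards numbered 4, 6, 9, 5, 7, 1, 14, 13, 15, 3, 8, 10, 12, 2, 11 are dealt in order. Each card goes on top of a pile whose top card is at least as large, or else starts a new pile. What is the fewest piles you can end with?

The minimum number of non-increasing subsequences covering a sequence equals the length of its longest strictly increasing subsequence.
LIS length is 6 (e.g. 4, 6, 7, 8, 10, 12), so 6 piles are needed.

6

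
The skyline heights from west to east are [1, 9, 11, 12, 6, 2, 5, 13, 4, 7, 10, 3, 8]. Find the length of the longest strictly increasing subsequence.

5

Track the smallest tail for each achievable length (strict):
1 → extends → [1]
9 → extends → [1, 9]
11 → extends → [1, 9, 11]
12 → extends → [1, 9, 11, 12]
6 → replaces 9 → [1, 6, 11, 12]
2 → replaces 6 → [1, 2, 11, 12]
5 → replaces 11 → [1, 2, 5, 12]
13 → extends → [1, 2, 5, 12, 13]
4 → replaces 5 → [1, 2, 4, 12, 13]
7 → replaces 12 → [1, 2, 4, 7, 13]
10 → replaces 13 → [1, 2, 4, 7, 10]
3 → replaces 4 → [1, 2, 3, 7, 10]
8 → replaces 10 → [1, 2, 3, 7, 8]
Five tails, so the longest strictly increasing subsequence has length 5 (e.g. 1, 9, 11, 12, 13).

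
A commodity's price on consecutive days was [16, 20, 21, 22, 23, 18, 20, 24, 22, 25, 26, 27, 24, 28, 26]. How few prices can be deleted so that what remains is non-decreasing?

5

Fewest deletions = n − (longest non-decreasing subsequence).
Patience tails:
16 → extends → [16]
20 → extends → [16, 20]
21 → extends → [16, 20, 21]
22 → extends → [16, 20, 21, 22]
23 → extends → [16, 20, 21, 22, 23]
18 → replaces 20 → [16, 18, 21, 22, 23]
20 → replaces 21 → [16, 18, 20, 22, 23]
24 → extends → [16, 18, 20, 22, 23, 24]
22 → replaces 23 → [16, 18, 20, 22, 22, 24]
25 → extends → [16, 18, 20, 22, 22, 24, 25]
26 → extends → [16, 18, 20, 22, 22, 24, 25, 26]
27 → extends → [16, 18, 20, 22, 22, 24, 25, 26, 27]
24 → replaces 25 → [16, 18, 20, 22, 22, 24, 24, 26, 27]
28 → extends → [16, 18, 20, 22, 22, 24, 24, 26, 27, 28]
26 → replaces 27 → [16, 18, 20, 22, 22, 24, 24, 26, 26, 28]
Longest non-decreasing subsequence has length 10, so deletions = 15 − 10 = 5.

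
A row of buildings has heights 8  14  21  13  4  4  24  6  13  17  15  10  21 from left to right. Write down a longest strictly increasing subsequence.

Patience tails give the LIS length; then backtrack through the dp parents:
8 → extends → [8]
14 → extends → [8, 14]
21 → extends → [8, 14, 21]
13 → replaces 14 → [8, 13, 21]
4 → replaces 8 → [4, 13, 21]
4 → already a tail → [4, 13, 21]
24 → extends → [4, 13, 21, 24]
6 → replaces 13 → [4, 6, 21, 24]
13 → replaces 21 → [4, 6, 13, 24]
17 → replaces 24 → [4, 6, 13, 17]
15 → replaces 17 → [4, 6, 13, 15]
10 → replaces 13 → [4, 6, 10, 15]
21 → extends → [4, 6, 10, 15, 21]
Length 5; one witness is 4, 6, 13, 17, 21.

4, 6, 13, 17, 21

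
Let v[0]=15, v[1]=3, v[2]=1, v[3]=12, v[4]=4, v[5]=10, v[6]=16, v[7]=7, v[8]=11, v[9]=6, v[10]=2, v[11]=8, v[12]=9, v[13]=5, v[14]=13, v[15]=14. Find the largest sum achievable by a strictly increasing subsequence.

Let S[i] be the best sum of a strictly increasing subsequence ending at i:
i:      0  1  2  3  4  5  6  7  8  9 10 11 12 13 14 15
v[i]:  15  3  1 12  4 10 16  7 11  6  2  8  9  5 13 14
S:     15  3  1 15  7 17 33 14 28 13  3 22 31 12 44 58
Maximum is 58 (e.g. 3 + 4 + 7 + 8 + 9 + 13 + 14).

58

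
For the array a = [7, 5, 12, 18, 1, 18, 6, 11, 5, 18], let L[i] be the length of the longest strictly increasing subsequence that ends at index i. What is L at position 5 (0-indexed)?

3

dp[i] = 1 + max{dp[j] : j<i, a[j]<a[i]} (or 1 if no such j):
i:      0  1  2  3  4  5  6  7  8  9
a[i]:   7  5 12 18  1 18  6 11  5 18
dp:     1  1  2  3  1  3  2  3  2  4
At index 5 the value is 3.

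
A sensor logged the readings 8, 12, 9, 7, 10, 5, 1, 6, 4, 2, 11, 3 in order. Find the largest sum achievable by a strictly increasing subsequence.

38

Let S[i] be the best sum of a strictly increasing subsequence ending at i:
i:      1  2  3  4  5  6  7  8  9 10 11 12
a[i]:   8 12  9  7 10  5  1  6  4  2 11  3
S:      8 20 17  7 27  5  1 11  5  3 38  6
Maximum is 38 (e.g. 8 + 9 + 10 + 11).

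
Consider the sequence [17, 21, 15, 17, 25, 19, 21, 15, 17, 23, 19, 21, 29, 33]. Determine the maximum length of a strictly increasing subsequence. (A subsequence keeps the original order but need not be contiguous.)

Track the smallest tail for each achievable length (strict):
17 → extends → [17]
21 → extends → [17, 21]
15 → replaces 17 → [15, 21]
17 → replaces 21 → [15, 17]
25 → extends → [15, 17, 25]
19 → replaces 25 → [15, 17, 19]
21 → extends → [15, 17, 19, 21]
15 → already a tail → [15, 17, 19, 21]
17 → already a tail → [15, 17, 19, 21]
23 → extends → [15, 17, 19, 21, 23]
19 → already a tail → [15, 17, 19, 21, 23]
21 → already a tail → [15, 17, 19, 21, 23]
29 → extends → [15, 17, 19, 21, 23, 29]
33 → extends → [15, 17, 19, 21, 23, 29, 33]
Seven tails, so the longest strictly increasing subsequence has length 7 (e.g. 15, 17, 19, 21, 23, 29, 33).

7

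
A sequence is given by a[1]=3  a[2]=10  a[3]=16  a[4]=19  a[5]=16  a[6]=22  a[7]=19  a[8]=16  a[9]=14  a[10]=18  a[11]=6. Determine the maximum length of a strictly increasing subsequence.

5

Let dp[i] be the length of the longest such subsequence ending at index i:
i:      1  2  3  4  5  6  7  8  9 10 11
a[i]:   3 10 16 19 16 22 19 16 14 18  6
dp:     1  2  3  4  3  5  4  3  3  4  2
Maximum dp value is 5.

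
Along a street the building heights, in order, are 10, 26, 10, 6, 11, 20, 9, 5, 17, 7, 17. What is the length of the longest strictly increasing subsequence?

3

Let dp[i] be the length of the longest such subsequence ending at index i:
i:      1  2  3  4  5  6  7  8  9 10 11
a[i]:  10 26 10  6 11 20  9  5 17  7 17
dp:     1  2  1  1  2  3  2  1  3  2  3
Maximum dp value is 3.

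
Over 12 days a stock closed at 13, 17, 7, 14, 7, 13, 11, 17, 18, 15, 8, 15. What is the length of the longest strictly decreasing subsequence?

Negate each value so 'decreasing' becomes 'increasing', then run patience tails on the negated sequence:
-13 → extends → [-13]
-17 → replaces -13 → [-17]
-7 → extends → [-17, -7]
-14 → replaces -7 → [-17, -14]
-7 → extends → [-17, -14, -7]
-13 → replaces -7 → [-17, -14, -13]
-11 → extends → [-17, -14, -13, -11]
-17 → already a tail → [-17, -14, -13, -11]
-18 → replaces -17 → [-18, -14, -13, -11]
-15 → replaces -14 → [-18, -15, -13, -11]
-8 → extends → [-18, -15, -13, -11, -8]
-15 → already a tail → [-18, -15, -13, -11, -8]
Five tails, so the longest strictly decreasing subsequence of the original has length 5.

5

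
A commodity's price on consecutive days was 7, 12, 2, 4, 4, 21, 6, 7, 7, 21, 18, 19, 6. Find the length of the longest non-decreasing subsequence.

Let dp[i] be the length of the longest such subsequence ending at index i:
i:      1  2  3  4  5  6  7  8  9 10 11 12 13
a[i]:   7 12  2  4  4 21  6  7  7 21 18 19  6
dp:     1  2  1  2  3  4  4  5  6  7  7  8  5
Maximum dp value is 8.

8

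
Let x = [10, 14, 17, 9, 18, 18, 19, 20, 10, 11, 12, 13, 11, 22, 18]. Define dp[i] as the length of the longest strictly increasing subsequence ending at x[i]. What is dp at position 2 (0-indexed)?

dp[i] = 1 + max{dp[j] : j<i, x[j]<x[i]} (or 1 if no such j):
i:      0  1  2  3  4  5  6  7  8  9 10 11 12 13 14
x[i]:  10 14 17  9 18 18 19 20 10 11 12 13 11 22 18
dp:     1  2  3  1  4  4  5  6  2  3  4  5  3  7  6
At index 2 the value is 3.

3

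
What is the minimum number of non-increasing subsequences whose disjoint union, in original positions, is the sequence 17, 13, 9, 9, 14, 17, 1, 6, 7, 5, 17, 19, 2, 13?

5

Place each on the leftmost legal pile:
17 → new pile 1 (tops now [17])
13 → pile 1 (tops now [13])
9 → pile 1 (tops now [9])
9 → pile 1 (tops now [9])
14 → new pile 2 (tops now [9, 14])
17 → new pile 3 (tops now [9, 14, 17])
1 → pile 1 (tops now [1, 14, 17])
6 → pile 2 (tops now [1, 6, 17])
7 → pile 3 (tops now [1, 6, 7])
5 → pile 2 (tops now [1, 5, 7])
17 → new pile 4 (tops now [1, 5, 7, 17])
19 → new pile 5 (tops now [1, 5, 7, 17, 19])
2 → pile 2 (tops now [1, 2, 7, 17, 19])
13 → pile 4 (tops now [1, 2, 7, 13, 19])
Five piles.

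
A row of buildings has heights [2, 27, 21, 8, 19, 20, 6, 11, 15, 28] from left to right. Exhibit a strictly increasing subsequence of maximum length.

Patience tails give the LIS length; then backtrack through the dp parents:
2 → extends → [2]
27 → extends → [2, 27]
21 → replaces 27 → [2, 21]
8 → replaces 21 → [2, 8]
19 → extends → [2, 8, 19]
20 → extends → [2, 8, 19, 20]
6 → replaces 8 → [2, 6, 19, 20]
11 → replaces 19 → [2, 6, 11, 20]
15 → replaces 20 → [2, 6, 11, 15]
28 → extends → [2, 6, 11, 15, 28]
Length 5; one witness is 2, 8, 19, 20, 28.

2, 8, 19, 20, 28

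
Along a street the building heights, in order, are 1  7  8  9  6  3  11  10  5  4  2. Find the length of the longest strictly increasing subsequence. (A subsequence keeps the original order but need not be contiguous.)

5

Track the smallest tail for each achievable length (strict):
1 → extends → [1]
7 → extends → [1, 7]
8 → extends → [1, 7, 8]
9 → extends → [1, 7, 8, 9]
6 → replaces 7 → [1, 6, 8, 9]
3 → replaces 6 → [1, 3, 8, 9]
11 → extends → [1, 3, 8, 9, 11]
10 → replaces 11 → [1, 3, 8, 9, 10]
5 → replaces 8 → [1, 3, 5, 9, 10]
4 → replaces 5 → [1, 3, 4, 9, 10]
2 → replaces 3 → [1, 2, 4, 9, 10]
Five tails, so the longest strictly increasing subsequence has length 5 (e.g. 1, 7, 8, 9, 11).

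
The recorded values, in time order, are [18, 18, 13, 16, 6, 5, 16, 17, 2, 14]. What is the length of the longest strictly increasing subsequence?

3

Let dp[i] be the length of the longest such subsequence ending at index i:
i:      1  2  3  4  5  6  7  8  9 10
a[i]:  18 18 13 16  6  5 16 17  2 14
dp:     1  1  1  2  1  1  2  3  1  2
Maximum dp value is 3.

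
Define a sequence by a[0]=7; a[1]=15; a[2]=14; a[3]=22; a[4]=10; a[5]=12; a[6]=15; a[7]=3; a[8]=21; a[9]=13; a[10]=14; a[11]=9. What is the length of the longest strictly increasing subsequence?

5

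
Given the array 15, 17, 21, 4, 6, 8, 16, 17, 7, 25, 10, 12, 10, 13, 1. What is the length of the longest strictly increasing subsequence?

6

Track the smallest tail for each achievable length (strict):
15 → extends → [15]
17 → extends → [15, 17]
21 → extends → [15, 17, 21]
4 → replaces 15 → [4, 17, 21]
6 → replaces 17 → [4, 6, 21]
8 → replaces 21 → [4, 6, 8]
16 → extends → [4, 6, 8, 16]
17 → extends → [4, 6, 8, 16, 17]
7 → replaces 8 → [4, 6, 7, 16, 17]
25 → extends → [4, 6, 7, 16, 17, 25]
10 → replaces 16 → [4, 6, 7, 10, 17, 25]
12 → replaces 17 → [4, 6, 7, 10, 12, 25]
10 → already a tail → [4, 6, 7, 10, 12, 25]
13 → replaces 25 → [4, 6, 7, 10, 12, 13]
1 → replaces 4 → [1, 6, 7, 10, 12, 13]
Six tails, so the longest strictly increasing subsequence has length 6 (e.g. 4, 6, 8, 16, 17, 25).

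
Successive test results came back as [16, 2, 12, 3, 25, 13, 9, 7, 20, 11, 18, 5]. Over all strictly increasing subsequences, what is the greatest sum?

Let S[i] be the best sum of a strictly increasing subsequence ending at i:
i:      1  2  3  4  5  6  7  8  9 10 11 12
a[i]:  16  2 12  3 25 13  9  7 20 11 18  5
S:     16  2 14  5 41 27 14 12 47 25 45 10
Maximum is 47 (e.g. 2 + 12 + 13 + 20).

47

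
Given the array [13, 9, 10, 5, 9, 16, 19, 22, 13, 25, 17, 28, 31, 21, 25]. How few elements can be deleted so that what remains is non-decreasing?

Fewest deletions = n − (longest non-decreasing subsequence).
i:      1  2  3  4  5  6  7  8  9 10 11 12 13 14 15
a[i]:  13  9 10  5  9 16 19 22 13 25 17 28 31 21 25
dp:     1  1  2  1  2  3  4  5  3  6  4  7  8  5  7
max dp = 8, so deletions = 15 − 8 = 7.

7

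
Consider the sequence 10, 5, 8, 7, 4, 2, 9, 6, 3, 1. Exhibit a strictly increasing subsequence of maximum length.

5, 8, 9

Patience tails give the LIS length; then backtrack through the dp parents:
10 → extends → [10]
5 → replaces 10 → [5]
8 → extends → [5, 8]
7 → replaces 8 → [5, 7]
4 → replaces 5 → [4, 7]
2 → replaces 4 → [2, 7]
9 → extends → [2, 7, 9]
6 → replaces 7 → [2, 6, 9]
3 → replaces 6 → [2, 3, 9]
1 → replaces 2 → [1, 3, 9]
Length 3; one witness is 5, 8, 9.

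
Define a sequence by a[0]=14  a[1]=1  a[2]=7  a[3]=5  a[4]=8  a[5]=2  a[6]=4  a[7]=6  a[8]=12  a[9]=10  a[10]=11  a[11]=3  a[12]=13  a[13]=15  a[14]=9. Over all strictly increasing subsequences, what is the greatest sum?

65

Let S[i] be the best sum of a strictly increasing subsequence ending at i:
i:      0  1  2  3  4  5  6  7  8  9 10 11 12 13 14
a[i]:  14  1  7  5  8  2  4  6 12 10 11  3 13 15  9
S:     14  1  8  6 16  3  7 13 28 26 37  6 50 65 25
Maximum is 65 (e.g. 1 + 7 + 8 + 10 + 11 + 13 + 15).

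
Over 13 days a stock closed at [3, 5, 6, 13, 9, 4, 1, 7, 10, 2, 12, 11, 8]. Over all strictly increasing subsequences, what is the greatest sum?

Let S[i] be the best sum of a strictly increasing subsequence ending at i:
i:      1  2  3  4  5  6  7  8  9 10 11 12 13
a[i]:   3  5  6 13  9  4  1  7 10  2 12 11  8
S:      3  8 14 27 23  7  1 21 33  3 45 44 29
Maximum is 45 (e.g. 3 + 5 + 6 + 9 + 10 + 12).

45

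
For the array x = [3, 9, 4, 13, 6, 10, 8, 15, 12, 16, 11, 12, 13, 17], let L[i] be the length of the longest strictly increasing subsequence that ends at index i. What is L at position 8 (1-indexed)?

5

dp[i] = 1 + max{dp[j] : j<i, x[j]<x[i]} (or 1 if no such j):
i:      1  2  3  4  5  6  7  8  9 10 11 12 13 14
x[i]:   3  9  4 13  6 10  8 15 12 16 11 12 13 17
dp:     1  2  2  3  3  4  4  5  5  6  5  6  7  8
At index 8 the value is 5.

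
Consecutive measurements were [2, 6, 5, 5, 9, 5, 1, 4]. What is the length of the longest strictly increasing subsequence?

3

Track the smallest tail for each achievable length (strict):
2 → extends → [2]
6 → extends → [2, 6]
5 → replaces 6 → [2, 5]
5 → already a tail → [2, 5]
9 → extends → [2, 5, 9]
5 → already a tail → [2, 5, 9]
1 → replaces 2 → [1, 5, 9]
4 → replaces 5 → [1, 4, 9]
Three tails, so the longest strictly increasing subsequence has length 3 (e.g. 2, 6, 9).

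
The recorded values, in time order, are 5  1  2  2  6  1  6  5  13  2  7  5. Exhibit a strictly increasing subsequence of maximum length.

Patience tails give the LIS length; then backtrack through the dp parents:
5 → extends → [5]
1 → replaces 5 → [1]
2 → extends → [1, 2]
2 → already a tail → [1, 2]
6 → extends → [1, 2, 6]
1 → already a tail → [1, 2, 6]
6 → already a tail → [1, 2, 6]
5 → replaces 6 → [1, 2, 5]
13 → extends → [1, 2, 5, 13]
2 → already a tail → [1, 2, 5, 13]
7 → replaces 13 → [1, 2, 5, 7]
5 → already a tail → [1, 2, 5, 7]
Length 4; one witness is 1, 2, 6, 13.

1, 2, 6, 13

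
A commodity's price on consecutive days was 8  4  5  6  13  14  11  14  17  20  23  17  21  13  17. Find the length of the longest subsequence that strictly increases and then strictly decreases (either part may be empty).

inc[i] = longest strictly increasing subsequence ending at i; dec[i] = longest strictly decreasing subsequence starting at i:
i:      1  2  3  4  5  6  7  8  9 10 11 12 13 14 15
a[i]:   8  4  5  6 13 14 11 14 17 20 23 17 21 13 17
inc:    1  1  2  3  4  5  4  5  6  7  8  6  8  5  6
dec:    2  1  1  1  2  2  1  2  2  3  3  2  2  1  1
Best peak at i=11 (value 23): inc=8, dec=3, length 8+3−1 = 10.

10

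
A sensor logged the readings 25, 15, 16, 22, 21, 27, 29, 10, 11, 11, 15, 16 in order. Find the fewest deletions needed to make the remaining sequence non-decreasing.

7

Fewest deletions = n − (longest non-decreasing subsequence).
i:      1  2  3  4  5  6  7  8  9 10 11 12
a[i]:  25 15 16 22 21 27 29 10 11 11 15 16
dp:     1  1  2  3  3  4  5  1  2  3  4  5
max dp = 5, so deletions = 12 − 5 = 7.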